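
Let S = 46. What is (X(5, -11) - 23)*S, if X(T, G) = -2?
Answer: -1150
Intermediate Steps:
(X(5, -11) - 23)*S = (-2 - 23)*46 = -25*46 = -1150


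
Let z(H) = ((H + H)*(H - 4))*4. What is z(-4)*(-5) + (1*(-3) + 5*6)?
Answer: -1253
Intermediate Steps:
z(H) = 8*H*(-4 + H) (z(H) = ((2*H)*(-4 + H))*4 = (2*H*(-4 + H))*4 = 8*H*(-4 + H))
z(-4)*(-5) + (1*(-3) + 5*6) = (8*(-4)*(-4 - 4))*(-5) + (1*(-3) + 5*6) = (8*(-4)*(-8))*(-5) + (-3 + 30) = 256*(-5) + 27 = -1280 + 27 = -1253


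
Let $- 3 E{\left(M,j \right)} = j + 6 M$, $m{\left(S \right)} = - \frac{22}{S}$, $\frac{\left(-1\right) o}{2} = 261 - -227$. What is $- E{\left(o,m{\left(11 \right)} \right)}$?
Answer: $- \frac{5858}{3} \approx -1952.7$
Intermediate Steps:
$o = -976$ ($o = - 2 \left(261 - -227\right) = - 2 \left(261 + 227\right) = \left(-2\right) 488 = -976$)
$E{\left(M,j \right)} = - 2 M - \frac{j}{3}$ ($E{\left(M,j \right)} = - \frac{j + 6 M}{3} = - 2 M - \frac{j}{3}$)
$- E{\left(o,m{\left(11 \right)} \right)} = - (\left(-2\right) \left(-976\right) - \frac{\left(-22\right) \frac{1}{11}}{3}) = - (1952 - \frac{\left(-22\right) \frac{1}{11}}{3}) = - (1952 - - \frac{2}{3}) = - (1952 + \frac{2}{3}) = \left(-1\right) \frac{5858}{3} = - \frac{5858}{3}$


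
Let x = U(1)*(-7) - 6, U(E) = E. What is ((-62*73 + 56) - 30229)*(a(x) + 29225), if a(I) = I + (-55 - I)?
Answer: -1012169830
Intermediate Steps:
x = -13 (x = 1*(-7) - 6 = -7 - 6 = -13)
a(I) = -55
((-62*73 + 56) - 30229)*(a(x) + 29225) = ((-62*73 + 56) - 30229)*(-55 + 29225) = ((-4526 + 56) - 30229)*29170 = (-4470 - 30229)*29170 = -34699*29170 = -1012169830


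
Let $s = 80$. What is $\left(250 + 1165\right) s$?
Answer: $113200$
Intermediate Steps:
$\left(250 + 1165\right) s = \left(250 + 1165\right) 80 = 1415 \cdot 80 = 113200$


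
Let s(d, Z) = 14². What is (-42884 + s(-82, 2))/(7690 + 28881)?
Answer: -42688/36571 ≈ -1.1673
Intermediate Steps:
s(d, Z) = 196
(-42884 + s(-82, 2))/(7690 + 28881) = (-42884 + 196)/(7690 + 28881) = -42688/36571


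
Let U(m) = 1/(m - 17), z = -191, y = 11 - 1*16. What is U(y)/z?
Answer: 1/4202 ≈ 0.00023798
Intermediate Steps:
y = -5 (y = 11 - 16 = -5)
U(m) = 1/(-17 + m)
U(y)/z = 1/(-17 - 5*(-191)) = -1/191/(-22) = -1/22*(-1/191) = 1/4202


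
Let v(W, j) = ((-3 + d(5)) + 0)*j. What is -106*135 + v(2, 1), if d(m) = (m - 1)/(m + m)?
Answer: -71563/5 ≈ -14313.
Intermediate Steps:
d(m) = (-1 + m)/(2*m) (d(m) = (-1 + m)/((2*m)) = (-1 + m)*(1/(2*m)) = (-1 + m)/(2*m))
v(W, j) = -13*j/5 (v(W, j) = ((-3 + (1/2)*(-1 + 5)/5) + 0)*j = ((-3 + (1/2)*(1/5)*4) + 0)*j = ((-3 + 2/5) + 0)*j = (-13/5 + 0)*j = -13*j/5)
-106*135 + v(2, 1) = -106*135 - 13/5*1 = -14310 - 13/5 = -71563/5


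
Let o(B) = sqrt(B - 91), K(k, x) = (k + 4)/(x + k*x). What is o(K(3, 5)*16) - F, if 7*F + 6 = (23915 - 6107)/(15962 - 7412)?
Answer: 5582/9975 + I*sqrt(2135)/5 ≈ 0.5596 + 9.2412*I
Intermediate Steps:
K(k, x) = (4 + k)/(x + k*x)
F = -5582/9975 (F = -6/7 + ((23915 - 6107)/(15962 - 7412))/7 = -6/7 + (17808/8550)/7 = -6/7 + (17808*(1/8550))/7 = -6/7 + (1/7)*(2968/1425) = -6/7 + 424/1425 = -5582/9975 ≈ -0.55960)
o(B) = sqrt(-91 + B)
o(K(3, 5)*16) - F = sqrt(-91 + ((4 + 3)/(5*(1 + 3)))*16) - 1*(-5582/9975) = sqrt(-91 + ((1/5)*7/4)*16) + 5582/9975 = sqrt(-91 + ((1/5)*(1/4)*7)*16) + 5582/9975 = sqrt(-91 + (7/20)*16) + 5582/9975 = sqrt(-91 + 28/5) + 5582/9975 = sqrt(-427/5) + 5582/9975 = I*sqrt(2135)/5 + 5582/9975 = 5582/9975 + I*sqrt(2135)/5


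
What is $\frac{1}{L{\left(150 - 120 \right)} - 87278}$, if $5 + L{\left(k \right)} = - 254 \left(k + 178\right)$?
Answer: $- \frac{1}{140115} \approx -7.137 \cdot 10^{-6}$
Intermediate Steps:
$L{\left(k \right)} = -45217 - 254 k$ ($L{\left(k \right)} = -5 - 254 \left(k + 178\right) = -5 - 254 \left(178 + k\right) = -5 - \left(45212 + 254 k\right) = -45217 - 254 k$)
$\frac{1}{L{\left(150 - 120 \right)} - 87278} = \frac{1}{\left(-45217 - 254 \left(150 - 120\right)\right) - 87278} = \frac{1}{\left(-45217 - 7620\right) - 87278} = \frac{1}{-52837 - 87278} = \frac{1}{-140115} = - \frac{1}{140115}$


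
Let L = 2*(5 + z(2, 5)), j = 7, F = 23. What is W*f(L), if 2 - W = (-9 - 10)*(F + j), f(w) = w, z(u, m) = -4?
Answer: 1144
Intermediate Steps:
L = 2 (L = 2*(5 - 4) = 2*1 = 2)
W = 572 (W = 2 - (-9 - 10)*(23 + 7) = 2 - (-19)*30 = 2 - 1*(-570) = 2 + 570 = 572)
W*f(L) = 572*2 = 1144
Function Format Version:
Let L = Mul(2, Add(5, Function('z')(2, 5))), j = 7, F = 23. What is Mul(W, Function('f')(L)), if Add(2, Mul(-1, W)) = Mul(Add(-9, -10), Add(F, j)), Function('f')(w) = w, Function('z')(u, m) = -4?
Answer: 1144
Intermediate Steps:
L = 2 (L = Mul(2, Add(5, -4)) = Mul(2, 1) = 2)
W = 572 (W = Add(2, Mul(-1, Mul(Add(-9, -10), Add(23, 7)))) = Add(2, Mul(-1, Mul(-19, 30))) = Add(2, Mul(-1, -570)) = Add(2, 570) = 572)
Mul(W, Function('f')(L)) = Mul(572, 2) = 1144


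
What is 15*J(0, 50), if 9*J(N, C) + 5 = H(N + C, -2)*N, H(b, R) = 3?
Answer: -25/3 ≈ -8.3333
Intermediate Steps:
J(N, C) = -5/9 + N/3 (J(N, C) = -5/9 + (3*N)/9 = -5/9 + N/3)
15*J(0, 50) = 15*(-5/9 + (1/3)*0) = 15*(-5/9 + 0) = 15*(-5/9) = -25/3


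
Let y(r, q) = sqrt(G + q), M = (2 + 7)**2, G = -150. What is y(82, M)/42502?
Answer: I*sqrt(69)/42502 ≈ 0.00019544*I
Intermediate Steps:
M = 81 (M = 9**2 = 81)
y(r, q) = sqrt(-150 + q)
y(82, M)/42502 = sqrt(-150 + 81)/42502 = sqrt(-69)*(1/42502) = (I*sqrt(69))*(1/42502) = I*sqrt(69)/42502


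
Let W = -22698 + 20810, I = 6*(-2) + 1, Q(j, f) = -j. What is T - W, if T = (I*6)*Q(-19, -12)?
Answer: 634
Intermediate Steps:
I = -11 (I = -12 + 1 = -11)
W = -1888
T = -1254 (T = (-11*6)*(-1*(-19)) = -66*19 = -1254)
T - W = -1254 - 1*(-1888) = -1254 + 1888 = 634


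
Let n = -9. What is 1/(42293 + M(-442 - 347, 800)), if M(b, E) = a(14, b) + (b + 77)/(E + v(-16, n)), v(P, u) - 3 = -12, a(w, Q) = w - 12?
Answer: 791/33454633 ≈ 2.3644e-5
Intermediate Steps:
a(w, Q) = -12 + w
v(P, u) = -9 (v(P, u) = 3 - 12 = -9)
M(b, E) = 2 + (77 + b)/(-9 + E) (M(b, E) = (-12 + 14) + (b + 77)/(E - 9) = 2 + (77 + b)/(-9 + E))
1/(42293 + M(-442 - 347, 800)) = 1/(42293 + (59 + (-442 - 347) + 2*800)/(-9 + 800)) = 1/(42293 + (59 - 789 + 1600)/791) = 1/(42293 + (1/791)*870) = 1/(42293 + 870/791) = 1/(33454633/791) = 791/33454633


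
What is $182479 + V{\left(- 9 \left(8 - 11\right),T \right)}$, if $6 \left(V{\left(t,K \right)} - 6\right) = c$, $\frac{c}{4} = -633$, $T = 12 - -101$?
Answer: $182063$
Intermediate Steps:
$T = 113$ ($T = 12 + 101 = 113$)
$c = -2532$ ($c = 4 \left(-633\right) = -2532$)
$V{\left(t,K \right)} = -416$ ($V{\left(t,K \right)} = 6 + \frac{1}{6} \left(-2532\right) = 6 - 422 = -416$)
$182479 + V{\left(- 9 \left(8 - 11\right),T \right)} = 182479 - 416 = 182063$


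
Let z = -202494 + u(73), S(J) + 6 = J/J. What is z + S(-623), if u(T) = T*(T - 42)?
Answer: -200236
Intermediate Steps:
S(J) = -5 (S(J) = -6 + J/J = -6 + 1 = -5)
u(T) = T*(-42 + T)
z = -200231 (z = -202494 + 73*(-42 + 73) = -202494 + 73*31 = -202494 + 2263 = -200231)
z + S(-623) = -200231 - 5 = -200236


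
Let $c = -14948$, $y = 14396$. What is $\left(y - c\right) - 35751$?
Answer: $-6407$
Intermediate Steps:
$\left(y - c\right) - 35751 = \left(14396 - -14948\right) - 35751 = \left(14396 + 14948\right) - 35751 = 29344 - 35751 = -6407$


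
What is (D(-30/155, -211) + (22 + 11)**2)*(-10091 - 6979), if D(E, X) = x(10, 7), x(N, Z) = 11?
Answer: -18777000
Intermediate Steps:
D(E, X) = 11
(D(-30/155, -211) + (22 + 11)**2)*(-10091 - 6979) = (11 + (22 + 11)**2)*(-10091 - 6979) = (11 + 33**2)*(-17070) = (11 + 1089)*(-17070) = 1100*(-17070) = -18777000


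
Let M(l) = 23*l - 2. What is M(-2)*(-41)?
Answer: 1968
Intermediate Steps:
M(l) = -2 + 23*l
M(-2)*(-41) = (-2 + 23*(-2))*(-41) = (-2 - 46)*(-41) = -48*(-41) = 1968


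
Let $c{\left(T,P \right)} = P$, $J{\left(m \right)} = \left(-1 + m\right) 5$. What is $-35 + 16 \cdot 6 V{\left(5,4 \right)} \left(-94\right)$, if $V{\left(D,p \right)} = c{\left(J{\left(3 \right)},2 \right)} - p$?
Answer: $18013$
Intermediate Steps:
$J{\left(m \right)} = -5 + 5 m$
$V{\left(D,p \right)} = 2 - p$
$-35 + 16 \cdot 6 V{\left(5,4 \right)} \left(-94\right) = -35 + 16 \cdot 6 \left(2 - 4\right) \left(-94\right) = -35 + 16 \cdot 6 \left(-2\right) \left(-94\right) = -35 + 16 \left(-12\right) \left(-94\right) = -35 - -18048 = -35 + 18048 = 18013$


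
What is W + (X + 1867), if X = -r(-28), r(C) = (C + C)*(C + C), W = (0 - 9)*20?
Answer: -1449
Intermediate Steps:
W = -180 (W = -9*20 = -180)
r(C) = 4*C² (r(C) = (2*C)*(2*C) = 4*C²)
X = -3136 (X = -4*(-28)² = -4*784 = -1*3136 = -3136)
W + (X + 1867) = -180 + (-3136 + 1867) = -180 - 1269 = -1449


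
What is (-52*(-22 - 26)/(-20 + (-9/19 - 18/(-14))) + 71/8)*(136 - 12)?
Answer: -9588889/638 ≈ -15030.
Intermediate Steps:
(-52*(-22 - 26)/(-20 + (-9/19 - 18/(-14))) + 71/8)*(136 - 12) = (-52*(-48/(-20 + (-9*1/19 - 18*(-1/14)))) + 71*(⅛))*124 = (-52*(-48/(-20 + (-9/19 + 9/7))) + 71/8)*124 = (-52*(-48/(-20 + 108/133)) + 71/8)*124 = (-52/((-2552/133*(-1/48))) + 71/8)*124 = (-52/319/798 + 71/8)*124 = (-52*798/319 + 71/8)*124 = (-41496/319 + 71/8)*124 = -309319/2552*124 = -9588889/638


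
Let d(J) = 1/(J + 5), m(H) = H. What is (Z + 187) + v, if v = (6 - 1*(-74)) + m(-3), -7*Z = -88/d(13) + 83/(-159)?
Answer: 545771/1113 ≈ 490.36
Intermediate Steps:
d(J) = 1/(5 + J)
Z = 251939/1113 (Z = -(-88/(1/(5 + 13)) + 83/(-159))/7 = -(-88/(1/18) + 83*(-1/159))/7 = -(-88/1/18 - 83/159)/7 = -(-88*18 - 83/159)/7 = -(-1584 - 83/159)/7 = -⅐*(-251939/159) = 251939/1113 ≈ 226.36)
v = 77 (v = (6 - 1*(-74)) - 3 = (6 + 74) - 3 = 80 - 3 = 77)
(Z + 187) + v = (251939/1113 + 187) + 77 = 460070/1113 + 77 = 545771/1113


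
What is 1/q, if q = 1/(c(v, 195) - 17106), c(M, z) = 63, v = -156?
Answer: -17043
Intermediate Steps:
q = -1/17043 (q = 1/(63 - 17106) = 1/(-17043) = -1/17043 ≈ -5.8675e-5)
1/q = 1/(-1/17043) = -17043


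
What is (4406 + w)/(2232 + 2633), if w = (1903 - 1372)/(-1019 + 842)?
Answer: 629/695 ≈ 0.90504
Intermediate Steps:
w = -3 (w = 531/(-177) = 531*(-1/177) = -3)
(4406 + w)/(2232 + 2633) = (4406 - 3)/(2232 + 2633) = 4403/4865 = 4403*(1/4865) = 629/695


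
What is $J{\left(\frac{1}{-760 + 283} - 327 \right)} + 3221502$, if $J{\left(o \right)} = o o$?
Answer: $\frac{757314888958}{227529} \approx 3.3284 \cdot 10^{6}$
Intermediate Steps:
$J{\left(o \right)} = o^{2}$
$J{\left(\frac{1}{-760 + 283} - 327 \right)} + 3221502 = \left(\frac{1}{-760 + 283} - 327\right)^{2} + 3221502 = \left(\frac{1}{-477} - 327\right)^{2} + 3221502 = \left(- \frac{1}{477} - 327\right)^{2} + 3221502 = \left(- \frac{155980}{477}\right)^{2} + 3221502 = \frac{24329760400}{227529} + 3221502 = \frac{757314888958}{227529}$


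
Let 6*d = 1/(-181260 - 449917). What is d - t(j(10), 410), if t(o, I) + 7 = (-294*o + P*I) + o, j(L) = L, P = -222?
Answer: 355820984333/3787062 ≈ 93957.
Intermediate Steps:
t(o, I) = -7 - 293*o - 222*I (t(o, I) = -7 + ((-294*o - 222*I) + o) = -7 + (-293*o - 222*I) = -7 - 293*o - 222*I)
d = -1/3787062 (d = 1/(6*(-181260 - 449917)) = (⅙)/(-631177) = (⅙)*(-1/631177) = -1/3787062 ≈ -2.6406e-7)
d - t(j(10), 410) = -1/3787062 - (-7 - 293*10 - 222*410) = -1/3787062 - (-7 - 2930 - 91020) = -1/3787062 - 1*(-93957) = -1/3787062 + 93957 = 355820984333/3787062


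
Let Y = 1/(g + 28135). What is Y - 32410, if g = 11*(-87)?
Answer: -880838979/27178 ≈ -32410.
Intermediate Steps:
g = -957
Y = 1/27178 (Y = 1/(-957 + 28135) = 1/27178 ≈ 3.6794e-5)
Y - 32410 = 1/27178 - 32410 = -880838979/27178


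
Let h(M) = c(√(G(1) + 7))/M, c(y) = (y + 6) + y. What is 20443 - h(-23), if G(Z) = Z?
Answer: 470195/23 + 4*√2/23 ≈ 20444.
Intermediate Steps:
c(y) = 6 + 2*y (c(y) = (6 + y) + y = 6 + 2*y)
h(M) = (6 + 4*√2)/M (h(M) = (6 + 2*√(1 + 7))/M = (6 + 2*√8)/M = (6 + 2*(2*√2))/M = (6 + 4*√2)/M)
20443 - h(-23) = 20443 - 2*(3 + 2*√2)/(-23) = 20443 - 2*(-1)*(3 + 2*√2)/23 = 20443 - (-6/23 - 4*√2/23) = 20443 + (6/23 + 4*√2/23) = 470195/23 + 4*√2/23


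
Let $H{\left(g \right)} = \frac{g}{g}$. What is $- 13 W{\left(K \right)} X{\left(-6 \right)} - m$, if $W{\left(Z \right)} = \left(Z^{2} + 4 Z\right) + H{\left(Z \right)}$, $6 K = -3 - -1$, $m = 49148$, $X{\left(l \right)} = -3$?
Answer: $- \frac{147470}{3} \approx -49157.0$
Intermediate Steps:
$K = - \frac{1}{3}$ ($K = \frac{-3 - -1}{6} = \frac{-3 + 1}{6} = \frac{1}{6} \left(-2\right) = - \frac{1}{3} \approx -0.33333$)
$H{\left(g \right)} = 1$
$W{\left(Z \right)} = 1 + Z^{2} + 4 Z$ ($W{\left(Z \right)} = \left(Z^{2} + 4 Z\right) + 1 = 1 + Z^{2} + 4 Z$)
$- 13 W{\left(K \right)} X{\left(-6 \right)} - m = - 13 \left(1 + \left(- \frac{1}{3}\right)^{2} + 4 \left(- \frac{1}{3}\right)\right) \left(-3\right) - 49148 = - 13 \left(1 + \frac{1}{9} - \frac{4}{3}\right) \left(-3\right) - 49148 = \left(-13\right) \left(- \frac{2}{9}\right) \left(-3\right) - 49148 = \frac{26}{9} \left(-3\right) - 49148 = - \frac{26}{3} - 49148 = - \frac{147470}{3}$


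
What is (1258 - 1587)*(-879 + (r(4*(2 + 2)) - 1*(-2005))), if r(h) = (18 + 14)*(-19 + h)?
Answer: -338870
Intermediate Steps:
r(h) = -608 + 32*h (r(h) = 32*(-19 + h) = -608 + 32*h)
(1258 - 1587)*(-879 + (r(4*(2 + 2)) - 1*(-2005))) = (1258 - 1587)*(-879 + ((-608 + 32*(4*(2 + 2))) - 1*(-2005))) = -329*(-879 + ((-608 + 32*(4*4)) + 2005)) = -329*(-879 + ((-608 + 32*16) + 2005)) = -329*(-879 + ((-608 + 512) + 2005)) = -329*(-879 + (-96 + 2005)) = -329*(-879 + 1909) = -329*1030 = -338870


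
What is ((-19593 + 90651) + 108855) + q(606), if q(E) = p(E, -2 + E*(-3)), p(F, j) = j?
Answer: 178093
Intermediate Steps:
q(E) = -2 - 3*E (q(E) = -2 + E*(-3) = -2 - 3*E)
((-19593 + 90651) + 108855) + q(606) = ((-19593 + 90651) + 108855) + (-2 - 3*606) = (71058 + 108855) + (-2 - 1818) = 179913 - 1820 = 178093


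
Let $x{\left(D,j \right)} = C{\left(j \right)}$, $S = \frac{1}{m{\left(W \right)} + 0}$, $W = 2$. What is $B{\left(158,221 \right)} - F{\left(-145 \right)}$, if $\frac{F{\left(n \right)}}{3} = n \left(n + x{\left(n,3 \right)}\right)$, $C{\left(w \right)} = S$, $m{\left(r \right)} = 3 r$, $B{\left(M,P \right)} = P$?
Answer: $- \frac{125563}{2} \approx -62782.0$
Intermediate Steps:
$S = \frac{1}{6}$ ($S = \frac{1}{3 \cdot 2 + 0} = \frac{1}{6 + 0} = \frac{1}{6} \approx 0.16667$)
$C{\left(w \right)} = \frac{1}{6}$
$x{\left(D,j \right)} = \frac{1}{6}$
$F{\left(n \right)} = 3 n \left(\frac{1}{6} + n\right)$ ($F{\left(n \right)} = 3 n \left(n + \frac{1}{6}\right) = 3 n \left(\frac{1}{6} + n\right)$)
$B{\left(158,221 \right)} - F{\left(-145 \right)} = 221 - \frac{1}{2} \left(-145\right) \left(1 + 6 \left(-145\right)\right) = 221 - \frac{1}{2} \left(-145\right) \left(1 - 870\right) = 221 - \frac{1}{2} \left(-145\right) \left(-869\right) = 221 - \frac{126005}{2} = - \frac{125563}{2}$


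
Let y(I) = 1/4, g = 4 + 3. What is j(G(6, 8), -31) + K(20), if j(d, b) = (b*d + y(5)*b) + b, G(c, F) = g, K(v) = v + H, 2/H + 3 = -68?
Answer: -66961/284 ≈ -235.78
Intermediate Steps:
H = -2/71 (H = 2/(-3 - 68) = 2/(-71) = 2*(-1/71) = -2/71 ≈ -0.028169)
K(v) = -2/71 + v (K(v) = v - 2/71 = -2/71 + v)
g = 7
y(I) = 1/4
G(c, F) = 7
j(d, b) = 5*b/4 + b*d (j(d, b) = (b*d + b/4) + b = (b/4 + b*d) + b = 5*b/4 + b*d)
j(G(6, 8), -31) + K(20) = (1/4)*(-31)*(5 + 4*7) + (-2/71 + 20) = (1/4)*(-31)*(5 + 28) + 1418/71 = (1/4)*(-31)*33 + 1418/71 = -1023/4 + 1418/71 = -66961/284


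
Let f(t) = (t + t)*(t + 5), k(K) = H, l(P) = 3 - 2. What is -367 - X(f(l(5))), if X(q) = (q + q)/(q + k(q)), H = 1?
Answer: -4795/13 ≈ -368.85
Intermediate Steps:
l(P) = 1
k(K) = 1
f(t) = 2*t*(5 + t) (f(t) = (2*t)*(5 + t) = 2*t*(5 + t))
X(q) = 2*q/(1 + q) (X(q) = (q + q)/(q + 1) = (2*q)/(1 + q) = 2*q/(1 + q))
-367 - X(f(l(5))) = -367 - 2*2*1*(5 + 1)/(1 + 2*1*(5 + 1)) = -367 - 2*2*1*6/(1 + 2*1*6) = -367 - 2*12/(1 + 12) = -367 - 2*12/13 = -367 - 1*24/13 = -367 - 24/13 = -4795/13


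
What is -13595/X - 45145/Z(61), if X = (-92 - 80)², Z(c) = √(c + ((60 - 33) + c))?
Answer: -13595/29584 - 45145*√149/149 ≈ -3698.9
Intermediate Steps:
Z(c) = √(27 + 2*c) (Z(c) = √(c + (27 + c)) = √(27 + 2*c))
X = 29584 (X = (-172)² = 29584)
-13595/X - 45145/Z(61) = -13595/29584 - 45145/√(27 + 2*61) = -13595*1/29584 - 45145/√(27 + 122) = -13595/29584 - 45145*√149/149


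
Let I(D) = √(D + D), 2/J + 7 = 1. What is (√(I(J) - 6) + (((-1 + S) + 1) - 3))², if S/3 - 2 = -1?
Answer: -6 + I*√6/3 ≈ -6.0 + 0.8165*I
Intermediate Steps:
S = 3 (S = 6 + 3*(-1) = 6 - 3 = 3)
J = -⅓ (J = 2/(-7 + 1) = 2/(-6) = 2*(-⅙) = -⅓ ≈ -0.33333)
I(D) = √2*√D (I(D) = √(2*D) = √2*√D)
(√(I(J) - 6) + (((-1 + S) + 1) - 3))² = (√(√2*√(-⅓) - 6) + (((-1 + 3) + 1) - 3))² = (√(√2*(I*√3/3) - 6) + ((2 + 1) - 3))² = (√(I*√6/3 - 6) + (3 - 3))² = (√(-6 + I*√6/3) + 0)² = (√(-6 + I*√6/3))² = -6 + I*√6/3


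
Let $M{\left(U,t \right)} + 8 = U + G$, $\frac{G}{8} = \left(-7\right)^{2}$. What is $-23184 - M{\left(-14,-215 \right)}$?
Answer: $-23554$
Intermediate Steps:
$G = 392$ ($G = 8 \left(-7\right)^{2} = 8 \cdot 49 = 392$)
$M{\left(U,t \right)} = 384 + U$ ($M{\left(U,t \right)} = -8 + \left(U + 392\right) = -8 + \left(392 + U\right) = 384 + U$)
$-23184 - M{\left(-14,-215 \right)} = -23184 - \left(384 - 14\right) = -23184 - 370 = -23554$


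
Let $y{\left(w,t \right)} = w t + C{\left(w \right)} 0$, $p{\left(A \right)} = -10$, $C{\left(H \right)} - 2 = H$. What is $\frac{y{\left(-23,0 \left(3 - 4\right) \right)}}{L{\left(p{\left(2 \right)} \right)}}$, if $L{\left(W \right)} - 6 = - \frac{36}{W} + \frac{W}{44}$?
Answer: $0$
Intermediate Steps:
$C{\left(H \right)} = 2 + H$
$y{\left(w,t \right)} = t w$ ($y{\left(w,t \right)} = w t + \left(2 + w\right) 0 = t w + 0 = t w$)
$L{\left(W \right)} = 6 - \frac{36}{W} + \frac{W}{44}$ ($L{\left(W \right)} = 6 + \left(- \frac{36}{W} + \frac{W}{44}\right) = 6 - \frac{36}{W} + \frac{W}{44}$)
$\frac{y{\left(-23,0 \left(3 - 4\right) \right)}}{L{\left(p{\left(2 \right)} \right)}} = \frac{0 \left(3 - 4\right) \left(-23\right)}{6 - \frac{36}{-10} + \frac{1}{44} \left(-10\right)} = \frac{0 \left(-1\right) \left(-23\right)}{6 - - \frac{18}{5} - \frac{5}{22}} = \frac{0 \left(-23\right)}{6 + \frac{18}{5} - \frac{5}{22}} = \frac{0}{\frac{1031}{110}} = 0 \cdot \frac{110}{1031} = 0$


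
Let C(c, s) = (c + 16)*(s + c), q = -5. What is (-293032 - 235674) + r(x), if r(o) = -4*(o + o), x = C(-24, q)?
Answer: -530562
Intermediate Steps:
C(c, s) = (16 + c)*(c + s)
x = 232 (x = (-24)² + 16*(-24) + 16*(-5) - 24*(-5) = 576 - 384 - 80 + 120 = 232)
r(o) = -8*o
(-293032 - 235674) + r(x) = (-293032 - 235674) - 8*232 = -528706 - 1856 = -530562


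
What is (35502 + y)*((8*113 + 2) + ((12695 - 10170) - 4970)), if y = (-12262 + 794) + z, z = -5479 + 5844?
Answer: -37550061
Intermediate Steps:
z = 365
y = -11103 (y = (-12262 + 794) + 365 = -11468 + 365 = -11103)
(35502 + y)*((8*113 + 2) + ((12695 - 10170) - 4970)) = (35502 - 11103)*((8*113 + 2) + ((12695 - 10170) - 4970)) = 24399*((904 + 2) + (2525 - 4970)) = 24399*(906 - 2445) = 24399*(-1539) = -37550061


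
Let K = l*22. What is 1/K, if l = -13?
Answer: -1/286 ≈ -0.0034965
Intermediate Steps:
K = -286 (K = -13*22 = -286)
1/K = 1/(-286) = -1/286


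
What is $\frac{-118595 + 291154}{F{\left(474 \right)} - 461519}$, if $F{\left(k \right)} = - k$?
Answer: $- \frac{172559}{461993} \approx -0.37351$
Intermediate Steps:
$\frac{-118595 + 291154}{F{\left(474 \right)} - 461519} = \frac{-118595 + 291154}{\left(-1\right) 474 - 461519} = \frac{172559}{-474 - 461519} = \frac{172559}{-461993} = 172559 \left(- \frac{1}{461993}\right) = - \frac{172559}{461993}$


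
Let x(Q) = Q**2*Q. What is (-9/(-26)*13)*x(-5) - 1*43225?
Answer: -87575/2 ≈ -43788.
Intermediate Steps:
x(Q) = Q**3
(-9/(-26)*13)*x(-5) - 1*43225 = (-9/(-26)*13)*(-5)**3 - 1*43225 = (-9*(-1/26)*13)*(-125) - 43225 = ((9/26)*13)*(-125) - 43225 = (9/2)*(-125) - 43225 = -1125/2 - 43225 = -87575/2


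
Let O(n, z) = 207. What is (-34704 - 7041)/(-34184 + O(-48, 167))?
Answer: 41745/33977 ≈ 1.2286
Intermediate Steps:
(-34704 - 7041)/(-34184 + O(-48, 167)) = (-34704 - 7041)/(-34184 + 207) = -41745/(-33977) = -41745*(-1/33977) = 41745/33977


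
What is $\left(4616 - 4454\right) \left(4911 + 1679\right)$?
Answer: $1067580$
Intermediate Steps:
$\left(4616 - 4454\right) \left(4911 + 1679\right) = 162 \cdot 6590 = 1067580$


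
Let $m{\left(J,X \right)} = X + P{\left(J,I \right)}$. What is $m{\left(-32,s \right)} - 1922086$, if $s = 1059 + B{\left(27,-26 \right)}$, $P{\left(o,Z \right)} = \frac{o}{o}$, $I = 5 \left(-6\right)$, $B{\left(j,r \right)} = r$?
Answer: $-1921052$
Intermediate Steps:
$I = -30$
$P{\left(o,Z \right)} = 1$
$s = 1033$ ($s = 1059 - 26 = 1033$)
$m{\left(J,X \right)} = 1 + X$ ($m{\left(J,X \right)} = X + 1 = 1 + X$)
$m{\left(-32,s \right)} - 1922086 = \left(1 + 1033\right) - 1922086 = 1034 - 1922086 = -1921052$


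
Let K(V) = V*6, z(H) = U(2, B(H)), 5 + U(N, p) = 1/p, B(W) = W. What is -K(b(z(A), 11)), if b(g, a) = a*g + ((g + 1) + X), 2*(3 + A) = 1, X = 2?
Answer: 1854/5 ≈ 370.80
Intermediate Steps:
A = -5/2 (A = -3 + (½)*1 = -3 + ½ = -5/2 ≈ -2.5000)
U(N, p) = -5 + 1/p
z(H) = -5 + 1/H
b(g, a) = 3 + g + a*g (b(g, a) = a*g + ((g + 1) + 2) = a*g + ((1 + g) + 2) = a*g + (3 + g) = 3 + g + a*g)
K(V) = 6*V
-K(b(z(A), 11)) = -6*(3 + (-5 + 1/(-5/2)) + 11*(-5 + 1/(-5/2))) = -6*(3 + (-5 - ⅖) + 11*(-5 - ⅖)) = -6*(3 - 27/5 + 11*(-27/5)) = -6*(3 - 27/5 - 297/5) = -6*(-309)/5 = -1*(-1854/5) = 1854/5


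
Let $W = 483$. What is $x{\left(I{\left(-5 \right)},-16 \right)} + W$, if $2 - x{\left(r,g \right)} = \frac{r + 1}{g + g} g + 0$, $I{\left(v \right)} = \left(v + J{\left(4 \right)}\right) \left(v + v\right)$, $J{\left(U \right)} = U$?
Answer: $\frac{959}{2} \approx 479.5$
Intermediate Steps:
$I{\left(v \right)} = 2 v \left(4 + v\right)$ ($I{\left(v \right)} = \left(v + 4\right) \left(v + v\right) = \left(4 + v\right) 2 v = 2 v \left(4 + v\right)$)
$x{\left(r,g \right)} = \frac{3}{2} - \frac{r}{2}$ ($x{\left(r,g \right)} = 2 - \left(\frac{r + 1}{g + g} g + 0\right) = 2 - \left(\frac{1 + r}{2 g} g + 0\right) = 2 - \left(\left(\frac{1}{2} + \frac{r}{2}\right) + 0\right) = 2 - \left(\frac{1}{2} + \frac{r}{2}\right) = \frac{3}{2} - \frac{r}{2}$)
$x{\left(I{\left(-5 \right)},-16 \right)} + W = \left(\frac{3}{2} - \frac{2 \left(-5\right) \left(4 - 5\right)}{2}\right) + 483 = \left(\frac{3}{2} - \frac{2 \left(-5\right) \left(-1\right)}{2}\right) + 483 = \left(\frac{3}{2} - 5\right) + 483 = - \frac{7}{2} + 483 = \frac{959}{2}$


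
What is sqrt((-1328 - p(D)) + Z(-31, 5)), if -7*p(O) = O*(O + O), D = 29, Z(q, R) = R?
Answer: I*sqrt(53053)/7 ≈ 32.905*I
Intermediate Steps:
p(O) = -2*O**2/7 (p(O) = -O*(O + O)/7 = -O*2*O/7 = -2*O**2/7)
sqrt((-1328 - p(D)) + Z(-31, 5)) = sqrt((-1328 - (-2)*29**2/7) + 5) = sqrt((-1328 - (-2)*841/7) + 5) = sqrt((-1328 - 1*(-1682/7)) + 5) = sqrt((-1328 + 1682/7) + 5) = sqrt(-7614/7 + 5) = sqrt(-7579/7) = I*sqrt(53053)/7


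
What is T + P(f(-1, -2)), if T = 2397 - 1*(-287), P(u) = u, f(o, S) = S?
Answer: 2682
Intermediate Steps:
T = 2684 (T = 2397 + 287 = 2684)
T + P(f(-1, -2)) = 2684 - 2 = 2682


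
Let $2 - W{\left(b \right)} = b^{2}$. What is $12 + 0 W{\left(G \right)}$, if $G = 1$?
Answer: $12$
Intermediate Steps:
$W{\left(b \right)} = 2 - b^{2}$
$12 + 0 W{\left(G \right)} = 12 + 0 \left(2 - 1^{2}\right) = 12 + 0 \left(2 - 1\right) = 12 + 0 \cdot 1 = 12 + 0 = 12$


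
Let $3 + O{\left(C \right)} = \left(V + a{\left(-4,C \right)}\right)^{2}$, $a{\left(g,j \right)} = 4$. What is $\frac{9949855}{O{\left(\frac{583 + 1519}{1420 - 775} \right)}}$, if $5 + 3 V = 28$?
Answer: $\frac{89548695}{1198} \approx 74749.0$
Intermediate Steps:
$V = \frac{23}{3}$ ($V = - \frac{5}{3} + \frac{1}{3} \cdot 28 = - \frac{5}{3} + \frac{28}{3} = \frac{23}{3} \approx 7.6667$)
$O{\left(C \right)} = \frac{1198}{9}$ ($O{\left(C \right)} = -3 + \left(\frac{23}{3} + 4\right)^{2} = -3 + \left(\frac{35}{3}\right)^{2} = -3 + \frac{1225}{9} = \frac{1198}{9}$)
$\frac{9949855}{O{\left(\frac{583 + 1519}{1420 - 775} \right)}} = \frac{9949855}{\frac{1198}{9}} = 9949855 \cdot \frac{9}{1198} = \frac{89548695}{1198}$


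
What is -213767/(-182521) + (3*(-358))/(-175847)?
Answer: 37786313203/32095770287 ≈ 1.1773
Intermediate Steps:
-213767/(-182521) + (3*(-358))/(-175847) = -213767*(-1/182521) - 1074*(-1/175847) = 213767/182521 + 1074/175847 = 37786313203/32095770287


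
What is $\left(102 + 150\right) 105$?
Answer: $26460$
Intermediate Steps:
$\left(102 + 150\right) 105 = 252 \cdot 105 = 26460$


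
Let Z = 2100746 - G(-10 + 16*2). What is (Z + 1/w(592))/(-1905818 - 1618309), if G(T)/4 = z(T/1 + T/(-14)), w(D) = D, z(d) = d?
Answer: -8705152807/14603982288 ≈ -0.59608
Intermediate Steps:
G(T) = 26*T/7 (G(T) = 4*(T/1 + T/(-14)) = 4*(T*1 + T*(-1/14)) = 4*(T - T/14) = 4*(13*T/14) = 26*T/7)
Z = 14704650/7 (Z = 2100746 - 26*(-10 + 16*2)/7 = 2100746 - 26*(-10 + 32)/7 = 2100746 - 26*22/7 = 2100746 - 1*572/7 = 2100746 - 572/7 = 14704650/7 ≈ 2.1007e+6)
(Z + 1/w(592))/(-1905818 - 1618309) = (14704650/7 + 1/592)/(-1905818 - 1618309) = (14704650/7 + 1/592)/(-3524127) = (8705152807/4144)*(-1/3524127) = -8705152807/14603982288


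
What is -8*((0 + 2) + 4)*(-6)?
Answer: 288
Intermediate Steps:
-8*((0 + 2) + 4)*(-6) = -8*(2 + 4)*(-6) = -8*6*(-6) = -48*(-6) = 288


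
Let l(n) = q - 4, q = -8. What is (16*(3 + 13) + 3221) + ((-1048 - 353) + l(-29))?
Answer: 2064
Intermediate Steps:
l(n) = -12 (l(n) = -8 - 4 = -12)
(16*(3 + 13) + 3221) + ((-1048 - 353) + l(-29)) = (16*(3 + 13) + 3221) + ((-1048 - 353) - 12) = (16*16 + 3221) + (-1401 - 12) = (256 + 3221) - 1413 = 3477 - 1413 = 2064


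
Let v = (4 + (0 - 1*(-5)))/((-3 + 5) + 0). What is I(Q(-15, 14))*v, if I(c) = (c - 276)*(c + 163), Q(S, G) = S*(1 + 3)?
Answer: -155736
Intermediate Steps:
Q(S, G) = 4*S (Q(S, G) = S*4 = 4*S)
I(c) = (-276 + c)*(163 + c)
v = 9/2 (v = (4 + (0 + 5))/(2 + 0) = (4 + 5)/2 = 9*(1/2) = 9/2 ≈ 4.5000)
I(Q(-15, 14))*v = (-44988 + (4*(-15))**2 - 452*(-15))*(9/2) = (-44988 + (-60)**2 - 113*(-60))*(9/2) = (-44988 + 3600 + 6780)*(9/2) = -34608*9/2 = -155736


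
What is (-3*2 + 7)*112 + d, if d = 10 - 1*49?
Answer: 73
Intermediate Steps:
d = -39 (d = 10 - 49 = -39)
(-3*2 + 7)*112 + d = (-3*2 + 7)*112 - 39 = (-6 + 7)*112 - 39 = 1*112 - 39 = 112 - 39 = 73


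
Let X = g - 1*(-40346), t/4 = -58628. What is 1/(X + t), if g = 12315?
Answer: -1/181851 ≈ -5.4990e-6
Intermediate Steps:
t = -234512 (t = 4*(-58628) = -234512)
X = 52661 (X = 12315 - 1*(-40346) = 12315 + 40346 = 52661)
1/(X + t) = 1/(52661 - 234512) = 1/(-181851) = -1/181851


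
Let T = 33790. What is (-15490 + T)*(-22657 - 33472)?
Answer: -1027160700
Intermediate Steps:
(-15490 + T)*(-22657 - 33472) = (-15490 + 33790)*(-22657 - 33472) = 18300*(-56129) = -1027160700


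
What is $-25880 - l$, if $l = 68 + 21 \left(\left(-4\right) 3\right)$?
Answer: $-25696$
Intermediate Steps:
$l = -184$ ($l = 68 + 21 \left(-12\right) = 68 - 252 = -184$)
$-25880 - l = -25880 - -184 = -25880 + 184 = -25696$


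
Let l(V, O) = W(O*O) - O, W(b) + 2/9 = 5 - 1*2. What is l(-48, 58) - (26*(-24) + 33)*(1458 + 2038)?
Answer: 18594727/9 ≈ 2.0661e+6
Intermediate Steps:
W(b) = 25/9 (W(b) = -2/9 + (5 - 1*2) = -2/9 + (5 - 2) = -2/9 + 3 = 25/9)
l(V, O) = 25/9 - O
l(-48, 58) - (26*(-24) + 33)*(1458 + 2038) = (25/9 - 1*58) - (26*(-24) + 33)*(1458 + 2038) = (25/9 - 58) - (-624 + 33)*3496 = -497/9 - (-591)*3496 = -497/9 - 1*(-2066136) = -497/9 + 2066136 = 18594727/9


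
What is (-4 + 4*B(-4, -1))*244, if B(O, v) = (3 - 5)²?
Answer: 2928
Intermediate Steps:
B(O, v) = 4 (B(O, v) = (-2)² = 4)
(-4 + 4*B(-4, -1))*244 = (-4 + 4*4)*244 = (-4 + 16)*244 = 12*244 = 2928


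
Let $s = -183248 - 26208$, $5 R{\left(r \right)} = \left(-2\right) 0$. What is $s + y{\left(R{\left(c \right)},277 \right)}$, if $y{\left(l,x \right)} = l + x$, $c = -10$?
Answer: $-209179$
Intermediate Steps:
$R{\left(r \right)} = 0$ ($R{\left(r \right)} = \frac{\left(-2\right) 0}{5} = \frac{1}{5} \cdot 0 = 0$)
$s = -209456$
$s + y{\left(R{\left(c \right)},277 \right)} = -209456 + \left(0 + 277\right) = -209456 + 277 = -209179$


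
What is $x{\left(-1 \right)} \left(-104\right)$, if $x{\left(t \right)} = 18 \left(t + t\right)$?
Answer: $3744$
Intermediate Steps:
$x{\left(t \right)} = 36 t$ ($x{\left(t \right)} = 18 \cdot 2 t = 36 t$)
$x{\left(-1 \right)} \left(-104\right) = 36 \left(-1\right) \left(-104\right) = \left(-36\right) \left(-104\right) = 3744$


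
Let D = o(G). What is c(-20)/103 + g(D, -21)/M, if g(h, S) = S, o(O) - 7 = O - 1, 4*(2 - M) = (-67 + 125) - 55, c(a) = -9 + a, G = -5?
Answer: -8797/515 ≈ -17.082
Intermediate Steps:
M = 5/4 (M = 2 - ((-67 + 125) - 55)/4 = 2 - (58 - 55)/4 = 2 - ¼*3 = 2 - ¾ = 5/4 ≈ 1.2500)
o(O) = 6 + O (o(O) = 7 + (O - 1) = 7 + (-1 + O) = 6 + O)
D = 1 (D = 6 - 5 = 1)
c(-20)/103 + g(D, -21)/M = (-9 - 20)/103 - 21/5/4 = -29*1/103 - 21*⅘ = -29/103 - 84/5 = -8797/515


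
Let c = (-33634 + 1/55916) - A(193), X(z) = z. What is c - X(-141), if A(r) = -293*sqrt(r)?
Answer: -1872794587/55916 + 293*sqrt(193) ≈ -29423.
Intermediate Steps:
c = -1880678743/55916 + 293*sqrt(193) (c = (-33634 + 1/55916) - (-293)*sqrt(193) = (-33634 + 1/55916) + 293*sqrt(193) = -1880678743/55916 + 293*sqrt(193) ≈ -29564.)
c - X(-141) = (-1880678743/55916 + 293*sqrt(193)) - 1*(-141) = (-1880678743/55916 + 293*sqrt(193)) + 141 = -1872794587/55916 + 293*sqrt(193)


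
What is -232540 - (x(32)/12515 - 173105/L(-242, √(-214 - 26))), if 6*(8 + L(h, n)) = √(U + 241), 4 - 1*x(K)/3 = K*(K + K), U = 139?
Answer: -1555803030008/6019715 - 519315*√95/481 ≈ -2.6897e+5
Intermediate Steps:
x(K) = 12 - 6*K² (x(K) = 12 - 3*K*(K + K) = 12 - 3*K*2*K = 12 - 6*K²)
L(h, n) = -8 + √95/3 (L(h, n) = -8 + √(139 + 241)/6 = -8 + √380/6 = -8 + (2*√95)/6 = -8 + √95/3)
-232540 - (x(32)/12515 - 173105/L(-242, √(-214 - 26))) = -232540 - ((12 - 6*32²)/12515 - 173105/(-8 + √95/3)) = -232540 - ((12 - 6*1024)*(1/12515) - 173105/(-8 + √95/3)) = -232540 - ((12 - 6144)*(1/12515) - 173105/(-8 + √95/3)) = -232540 - (-6132*1/12515 - 173105/(-8 + √95/3)) = -232540 - (-6132/12515 - 173105/(-8 + √95/3)) = -232540 + (6132/12515 + 173105/(-8 + √95/3)) = -2910231968/12515 + 173105/(-8 + √95/3)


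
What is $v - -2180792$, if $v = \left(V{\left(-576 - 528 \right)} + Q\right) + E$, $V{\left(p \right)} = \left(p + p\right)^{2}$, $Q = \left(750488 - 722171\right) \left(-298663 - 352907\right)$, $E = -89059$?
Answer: $-18443540693$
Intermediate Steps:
$Q = -18450507690$ ($Q = 28317 \left(-651570\right) = -18450507690$)
$V{\left(p \right)} = 4 p^{2}$ ($V{\left(p \right)} = \left(2 p\right)^{2} = 4 p^{2}$)
$v = -18445721485$ ($v = \left(4 \left(-576 - 528\right)^{2} - 18450507690\right) - 89059 = \left(4 \left(-1104\right)^{2} - 18450507690\right) - 89059 = \left(4 \cdot 1218816 - 18450507690\right) - 89059 = \left(4875264 - 18450507690\right) - 89059 = -18445632426 - 89059 = -18445721485$)
$v - -2180792 = -18445721485 - -2180792 = -18445721485 + 2180792 = -18443540693$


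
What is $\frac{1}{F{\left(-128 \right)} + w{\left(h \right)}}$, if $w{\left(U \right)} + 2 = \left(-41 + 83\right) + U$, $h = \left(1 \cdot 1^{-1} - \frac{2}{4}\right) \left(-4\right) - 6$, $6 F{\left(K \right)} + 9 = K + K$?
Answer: $- \frac{6}{73} \approx -0.082192$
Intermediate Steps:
$F{\left(K \right)} = - \frac{3}{2} + \frac{K}{3}$ ($F{\left(K \right)} = - \frac{3}{2} + \frac{K + K}{6} = - \frac{3}{2} + \frac{2 K}{6} = - \frac{3}{2} + \frac{K}{3}$)
$h = -8$ ($h = \left(1 \cdot 1 - \frac{1}{2}\right) \left(-4\right) - 6 = \left(1 - \frac{1}{2}\right) \left(-4\right) - 6 = \frac{1}{2} \left(-4\right) - 6 = -2 - 6 = -8$)
$w{\left(U \right)} = 40 + U$ ($w{\left(U \right)} = -2 + \left(\left(-41 + 83\right) + U\right) = -2 + \left(42 + U\right) = 40 + U$)
$\frac{1}{F{\left(-128 \right)} + w{\left(h \right)}} = \frac{1}{\left(- \frac{3}{2} + \frac{1}{3} \left(-128\right)\right) + \left(40 - 8\right)} = \frac{1}{\left(- \frac{3}{2} - \frac{128}{3}\right) + 32} = \frac{1}{- \frac{265}{6} + 32} = \frac{1}{- \frac{73}{6}} = - \frac{6}{73}$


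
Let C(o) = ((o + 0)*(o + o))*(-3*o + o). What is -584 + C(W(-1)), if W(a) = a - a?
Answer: -584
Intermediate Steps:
W(a) = 0
C(o) = -4*o³ (C(o) = (o*(2*o))*(-2*o) = (2*o²)*(-2*o) = -4*o³)
-584 + C(W(-1)) = -584 - 4*0³ = -584 - 4*0 = -584 + 0 = -584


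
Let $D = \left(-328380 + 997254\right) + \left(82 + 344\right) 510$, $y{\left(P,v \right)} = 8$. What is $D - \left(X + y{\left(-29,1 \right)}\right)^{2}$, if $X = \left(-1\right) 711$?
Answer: $391925$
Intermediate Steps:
$D = 886134$ ($D = 668874 + 426 \cdot 510 = 668874 + 217260 = 886134$)
$X = -711$
$D - \left(X + y{\left(-29,1 \right)}\right)^{2} = 886134 - \left(-711 + 8\right)^{2} = 886134 - \left(-703\right)^{2} = 886134 - 494209 = 391925$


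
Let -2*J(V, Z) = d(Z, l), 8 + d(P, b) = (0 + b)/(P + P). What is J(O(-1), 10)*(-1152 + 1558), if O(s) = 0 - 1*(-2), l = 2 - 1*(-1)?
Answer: 31871/20 ≈ 1593.6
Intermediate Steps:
l = 3 (l = 2 + 1 = 3)
O(s) = 2 (O(s) = 0 + 2 = 2)
d(P, b) = -8 + b/(2*P) (d(P, b) = -8 + (0 + b)/(P + P) = -8 + b/((2*P)) = -8 + b*(1/(2*P)) = -8 + b/(2*P))
J(V, Z) = 4 - 3/(4*Z) (J(V, Z) = -(-8 + (1/2)*3/Z)/2 = -(-8 + 3/(2*Z))/2 = 4 - 3/(4*Z))
J(O(-1), 10)*(-1152 + 1558) = (4 - 3/4/10)*(-1152 + 1558) = (4 - 3/4*1/10)*406 = (4 - 3/40)*406 = (157/40)*406 = 31871/20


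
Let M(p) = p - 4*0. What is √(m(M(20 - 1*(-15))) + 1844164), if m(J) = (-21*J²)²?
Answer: 7*√13543261 ≈ 25761.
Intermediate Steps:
M(p) = p (M(p) = p + 0 = p)
m(J) = 441*J⁴
√(m(M(20 - 1*(-15))) + 1844164) = √(441*(20 - 1*(-15))⁴ + 1844164) = √(441*(20 + 15)⁴ + 1844164) = √(441*35⁴ + 1844164) = √(441*1500625 + 1844164) = √(661775625 + 1844164) = √663619789 = 7*√13543261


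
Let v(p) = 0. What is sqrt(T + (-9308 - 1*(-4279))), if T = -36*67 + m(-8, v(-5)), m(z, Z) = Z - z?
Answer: I*sqrt(7433) ≈ 86.215*I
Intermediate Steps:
T = -2404 (T = -36*67 + (0 - 1*(-8)) = -2412 + (0 + 8) = -2412 + 8 = -2404)
sqrt(T + (-9308 - 1*(-4279))) = sqrt(-2404 + (-9308 - 1*(-4279))) = sqrt(-2404 + (-9308 + 4279)) = sqrt(-2404 - 5029) = sqrt(-7433) = I*sqrt(7433)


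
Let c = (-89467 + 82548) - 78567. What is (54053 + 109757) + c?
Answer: 78324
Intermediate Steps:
c = -85486 (c = -6919 - 78567 = -85486)
(54053 + 109757) + c = (54053 + 109757) - 85486 = 163810 - 85486 = 78324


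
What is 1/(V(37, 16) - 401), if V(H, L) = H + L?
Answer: -1/348 ≈ -0.0028736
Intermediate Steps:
1/(V(37, 16) - 401) = 1/((37 + 16) - 401) = 1/(53 - 401) = 1/(-348) = -1/348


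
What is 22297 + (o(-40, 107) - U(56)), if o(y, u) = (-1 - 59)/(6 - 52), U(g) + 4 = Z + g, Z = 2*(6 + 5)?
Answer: 511159/23 ≈ 22224.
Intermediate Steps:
Z = 22 (Z = 2*11 = 22)
U(g) = 18 + g (U(g) = -4 + (22 + g) = 18 + g)
o(y, u) = 30/23 (o(y, u) = -60/(-46) = -60*(-1/46) = 30/23)
22297 + (o(-40, 107) - U(56)) = 22297 + (30/23 - (18 + 56)) = 22297 + (30/23 - 1*74) = 22297 + (30/23 - 74) = 22297 - 1672/23 = 511159/23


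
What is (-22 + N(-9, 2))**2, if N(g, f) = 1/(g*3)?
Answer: 354025/729 ≈ 485.63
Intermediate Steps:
N(g, f) = 1/(3*g)
(-22 + N(-9, 2))**2 = (-22 + (1/3)/(-9))**2 = (-22 + (1/3)*(-1/9))**2 = (-22 - 1/27)**2 = (-595/27)**2 = 354025/729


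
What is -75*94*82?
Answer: -578100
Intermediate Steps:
-75*94*82 = -7050*82 = -578100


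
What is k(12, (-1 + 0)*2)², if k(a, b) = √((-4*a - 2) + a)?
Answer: -38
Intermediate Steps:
k(a, b) = √(-2 - 3*a) (k(a, b) = √((-2 - 4*a) + a) = √(-2 - 3*a))
k(12, (-1 + 0)*2)² = (√(-2 - 3*12))² = (√(-2 - 36))² = (√(-38))² = (I*√38)² = -38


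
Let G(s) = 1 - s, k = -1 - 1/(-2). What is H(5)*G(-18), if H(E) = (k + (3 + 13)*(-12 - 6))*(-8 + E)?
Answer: 32889/2 ≈ 16445.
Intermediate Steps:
k = -½ (k = -1 - 1*(-½) = -1 + ½ = -½ ≈ -0.50000)
H(E) = 2308 - 577*E/2 (H(E) = (-½ + (3 + 13)*(-12 - 6))*(-8 + E) = (-½ + 16*(-18))*(-8 + E) = (-½ - 288)*(-8 + E) = -577*(-8 + E)/2 = 2308 - 577*E/2)
H(5)*G(-18) = (2308 - 577/2*5)*(1 - 1*(-18)) = (2308 - 2885/2)*(1 + 18) = (1731/2)*19 = 32889/2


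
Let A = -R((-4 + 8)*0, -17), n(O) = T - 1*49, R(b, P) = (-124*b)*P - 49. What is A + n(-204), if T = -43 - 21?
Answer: -64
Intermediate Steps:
T = -64
R(b, P) = -49 - 124*P*b (R(b, P) = -124*P*b - 49 = -49 - 124*P*b)
n(O) = -113 (n(O) = -64 - 1*49 = -64 - 49 = -113)
A = 49 (A = -(-49 - 124*(-17)*(-4 + 8)*0) = -(-49 - 124*(-17)*4*0) = -(-49 - 124*(-17)*0) = -(-49 + 0) = -1*(-49) = 49)
A + n(-204) = 49 - 113 = -64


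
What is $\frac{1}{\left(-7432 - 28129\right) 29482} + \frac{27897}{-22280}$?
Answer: $- \frac{14623738554937}{11679280738280} \approx -1.2521$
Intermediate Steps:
$\frac{1}{\left(-7432 - 28129\right) 29482} + \frac{27897}{-22280} = \frac{1}{-35561} \cdot \frac{1}{29482} + 27897 \left(- \frac{1}{22280}\right) = \left(- \frac{1}{35561}\right) \frac{1}{29482} - \frac{27897}{22280} = - \frac{1}{1048409402} - \frac{27897}{22280} = - \frac{14623738554937}{11679280738280}$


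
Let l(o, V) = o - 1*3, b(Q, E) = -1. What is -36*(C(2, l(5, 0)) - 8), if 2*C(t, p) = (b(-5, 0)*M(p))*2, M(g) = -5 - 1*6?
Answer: -108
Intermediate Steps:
M(g) = -11 (M(g) = -5 - 6 = -11)
l(o, V) = -3 + o (l(o, V) = o - 3 = -3 + o)
C(t, p) = 11 (C(t, p) = (-1*(-11)*2)/2 = (11*2)/2 = (½)*22 = 11)
-36*(C(2, l(5, 0)) - 8) = -36*(11 - 8) = -36*3 = -108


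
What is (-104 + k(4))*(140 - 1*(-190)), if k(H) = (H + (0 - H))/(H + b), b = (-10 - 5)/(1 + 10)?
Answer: -34320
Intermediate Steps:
b = -15/11 ≈ -1.3636
k(H) = 0 (k(H) = (H + (0 - H))/(H - 15/11) = (H - H)/(-15/11 + H) = 0/(-15/11 + H) = 0)
(-104 + k(4))*(140 - 1*(-190)) = (-104 + 0)*(140 - 1*(-190)) = -104*(140 + 190) = -104*330 = -34320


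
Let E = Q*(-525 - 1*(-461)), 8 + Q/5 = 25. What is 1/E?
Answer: -1/5440 ≈ -0.00018382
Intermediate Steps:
Q = 85 (Q = -40 + 5*25 = -40 + 125 = 85)
E = -5440 (E = 85*(-525 - 1*(-461)) = 85*(-525 + 461) = 85*(-64) = -5440)
1/E = 1/(-5440) = -1/5440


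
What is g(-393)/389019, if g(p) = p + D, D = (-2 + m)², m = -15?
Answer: -104/389019 ≈ -0.00026734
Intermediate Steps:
D = 289 (D = (-2 - 15)² = (-17)² = 289)
g(p) = 289 + p (g(p) = p + 289 = 289 + p)
g(-393)/389019 = (289 - 393)/389019 = -104*1/389019 = -104/389019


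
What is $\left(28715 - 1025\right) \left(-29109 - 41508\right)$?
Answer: $-1955384730$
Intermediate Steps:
$\left(28715 - 1025\right) \left(-29109 - 41508\right) = 27690 \left(-70617\right) = -1955384730$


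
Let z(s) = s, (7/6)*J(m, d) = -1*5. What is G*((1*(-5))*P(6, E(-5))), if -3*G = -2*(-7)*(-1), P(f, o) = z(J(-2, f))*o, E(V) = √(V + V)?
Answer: 100*I*√10 ≈ 316.23*I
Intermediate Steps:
J(m, d) = -30/7 (J(m, d) = 6*(-1*5)/7 = (6/7)*(-5) = -30/7)
E(V) = √2*√V (E(V) = √(2*V) = √2*√V)
P(f, o) = -30*o/7
G = 14/3 (G = -(-2*(-7))*(-1)/3 = -14*(-1)/3 = -⅓*(-14) = 14/3 ≈ 4.6667)
G*((1*(-5))*P(6, E(-5))) = 14*((1*(-5))*(-30*√2*√(-5)/7))/3 = 14*(-(-150)*√2*(I*√5)/7)/3 = 14*(-(-150)*I*√10/7)/3 = 14*(150*I*√10/7)/3 = 100*I*√10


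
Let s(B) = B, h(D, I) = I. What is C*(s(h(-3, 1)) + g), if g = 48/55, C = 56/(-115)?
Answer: -5768/6325 ≈ -0.91194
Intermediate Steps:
C = -56/115 (C = 56*(-1/115) = -56/115 ≈ -0.48696)
g = 48/55 (g = 48*(1/55) = 48/55 ≈ 0.87273)
C*(s(h(-3, 1)) + g) = -56*(1 + 48/55)/115 = -56/115*103/55 = -5768/6325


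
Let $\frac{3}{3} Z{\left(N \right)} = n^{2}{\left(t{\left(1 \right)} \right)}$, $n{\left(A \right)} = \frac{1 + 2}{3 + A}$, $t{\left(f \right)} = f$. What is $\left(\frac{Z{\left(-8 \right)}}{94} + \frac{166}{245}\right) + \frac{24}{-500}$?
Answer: $\frac{5854549}{9212000} \approx 0.63554$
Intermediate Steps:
$n{\left(A \right)} = \frac{3}{3 + A}$
$Z{\left(N \right)} = \frac{9}{16}$ ($Z{\left(N \right)} = \left(\frac{3}{3 + 1}\right)^{2} = \left(\frac{3}{4}\right)^{2} = \frac{9}{16}$)
$\left(\frac{Z{\left(-8 \right)}}{94} + \frac{166}{245}\right) + \frac{24}{-500} = \left(\frac{9}{16 \cdot 94} + \frac{166}{245}\right) + \frac{24}{-500} = \left(\frac{9}{16} \cdot \frac{1}{94} + 166 \cdot \frac{1}{245}\right) + 24 \left(- \frac{1}{500}\right) = \left(\frac{9}{1504} + \frac{166}{245}\right) - \frac{6}{125} = \frac{251869}{368480} - \frac{6}{125} = \frac{5854549}{9212000}$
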